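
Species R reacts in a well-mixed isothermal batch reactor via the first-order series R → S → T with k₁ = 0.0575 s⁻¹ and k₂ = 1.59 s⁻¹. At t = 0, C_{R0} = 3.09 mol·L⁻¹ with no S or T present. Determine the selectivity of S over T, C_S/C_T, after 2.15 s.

Solving the coupled first-order balances gives C_S(t) = [k₁/(k₂−k₁)]·C_{R0}·(e^(−k₁t) − e^(−k₂t)).
e^(−k₁t) = e^(−0.0575×2.15) = e^(−0.1236) = 0.8837; e^(−k₂t) = e^(−3.418) = 0.03276.
C_S = 0.0575×3.09/(1.59−0.0575) × (0.8837−0.03276) = 0.1159×0.8509 = 0.09866 mol·L⁻¹.
C_R = C_{R0}e^(−k₁t) = 2.731 mol·L⁻¹, so C_T = C_{R0}−C_R−C_S = 0.2607 mol·L⁻¹; C_S/C_T = 0.378.

0.378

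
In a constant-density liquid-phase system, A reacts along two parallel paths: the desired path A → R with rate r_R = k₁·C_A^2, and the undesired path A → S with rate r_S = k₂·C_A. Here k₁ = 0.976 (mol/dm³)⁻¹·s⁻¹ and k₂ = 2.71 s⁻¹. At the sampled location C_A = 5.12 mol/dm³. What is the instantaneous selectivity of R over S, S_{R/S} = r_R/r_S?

S_{R/S} = r_R/r_S = (k₁·C_A^2)/(k₂·C_A) = (k₁/k₂)·C_A.
= (0.976×5.120^2) / (2.71×5.120) = 25.59/13.88 = 1.84.

1.84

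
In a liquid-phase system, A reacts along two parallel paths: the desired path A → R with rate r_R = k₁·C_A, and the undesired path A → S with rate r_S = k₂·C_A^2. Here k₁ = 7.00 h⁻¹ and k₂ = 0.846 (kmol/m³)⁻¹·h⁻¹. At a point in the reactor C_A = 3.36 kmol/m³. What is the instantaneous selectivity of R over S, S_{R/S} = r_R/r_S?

S_{R/S} = r_R/r_S = (k₁·C_A)/(k₂·C_A^2) = (k₁/k₂)·C_A⁻¹.
= (7.00×3.360) / (0.846×3.360^2) = 23.52/9.551 = 2.46.
The undesired path is higher order in A, so low C_A (CSTR or dilute feed) favours R.

2.46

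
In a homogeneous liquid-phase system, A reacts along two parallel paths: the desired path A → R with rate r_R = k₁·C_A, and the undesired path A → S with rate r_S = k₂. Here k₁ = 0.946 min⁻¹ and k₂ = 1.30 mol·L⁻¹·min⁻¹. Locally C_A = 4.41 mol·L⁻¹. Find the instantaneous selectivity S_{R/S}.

S_{R/S} = r_R/r_S = (k₁·C_A)/(k₂) = (k₁/k₂)·C_A.
= (0.946×4.410) / (1.30) = 4.172/1.300 = 3.21.
Since the desired path is higher order in A, keeping C_A high (PFR or concentrated feed) favours R.

3.21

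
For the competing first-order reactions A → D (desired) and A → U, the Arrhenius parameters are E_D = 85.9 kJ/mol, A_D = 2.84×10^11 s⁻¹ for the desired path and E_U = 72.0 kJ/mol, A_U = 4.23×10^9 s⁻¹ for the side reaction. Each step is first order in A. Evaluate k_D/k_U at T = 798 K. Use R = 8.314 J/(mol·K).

8.26

Since both paths have the same order in A, the concentration cancels and S_{D/U} = k_D/k_U = (A_D/A_U)·exp[(E_U−E_D)/(RT)].
(E_U−E_D)/(RT) = (72.0−85.9)×10³/(8.314×798) = -13900/6635 = -2.095.
k_D/k_U = (2.84×10^11/4.23×10^9)·exp(-2.095) = 67.14 × 0.1231 = 8.26.
Since E_D > E_U, raising the temperature improves selectivity toward D.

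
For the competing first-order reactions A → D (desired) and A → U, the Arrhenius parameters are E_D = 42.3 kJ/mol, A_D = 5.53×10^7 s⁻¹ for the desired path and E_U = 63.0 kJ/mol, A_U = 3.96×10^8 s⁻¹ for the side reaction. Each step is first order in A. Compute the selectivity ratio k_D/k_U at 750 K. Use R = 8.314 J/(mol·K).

3.86

With equal orders, S_{D/U} = k_D/k_U = (A_D/A_U)·exp[(E_U−E_D)/(RT)].
(E_U−E_D)/(RT) = (63.0−42.3)×10³/(8.314×750) = 20700/6236 = 3.320.
k_D/k_U = (5.53×10^7/3.96×10^8)·exp(3.320) = 0.1396 × 27.65 = 3.86.
Since E_D < E_U, lowering the temperature improves selectivity toward D.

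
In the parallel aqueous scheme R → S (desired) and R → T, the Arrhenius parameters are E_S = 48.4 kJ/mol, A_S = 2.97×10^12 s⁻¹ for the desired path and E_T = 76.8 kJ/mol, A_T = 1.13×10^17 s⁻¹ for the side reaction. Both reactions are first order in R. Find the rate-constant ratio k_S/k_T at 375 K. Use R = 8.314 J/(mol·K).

k_S/k_T = (A_S/A_T)·exp[−(E_S−E_T)/(RT)] = (A_S/A_T)·exp[(E_T−E_S)/(RT)].
(E_T−E_S)/(RT) = (76.8−48.4)×10³/(8.314×375) = 28400/3118 = 9.109.
k_S/k_T = (2.97×10^12/1.13×10^17)·exp(9.109) = 2.628×10^-5 × 9037 = 0.238.

0.238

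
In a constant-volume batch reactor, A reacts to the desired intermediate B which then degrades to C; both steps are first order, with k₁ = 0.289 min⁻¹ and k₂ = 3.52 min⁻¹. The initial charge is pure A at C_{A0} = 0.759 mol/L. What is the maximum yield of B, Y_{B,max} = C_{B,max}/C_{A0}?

0.0657

For a first-order series the maximum intermediate yield is C_{B,max}/C_{A0} = (k₁/k₂)^[k₂/(k₂−k₁)].
= (0.289/3.52)^(3.52/(3.52−0.289)) = (0.08210)^(1.089) = 0.06565.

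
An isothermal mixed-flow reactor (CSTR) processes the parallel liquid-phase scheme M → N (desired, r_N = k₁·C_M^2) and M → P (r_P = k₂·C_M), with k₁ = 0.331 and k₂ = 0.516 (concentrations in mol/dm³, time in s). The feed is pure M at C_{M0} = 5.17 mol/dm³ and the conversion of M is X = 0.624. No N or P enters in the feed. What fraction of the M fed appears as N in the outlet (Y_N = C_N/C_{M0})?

Exit C_M = C_{M0}(1−X) = 5.17×0.376 = 1.944 mol/dm³.
A CSTR operates uniformly at the exit composition, giving r_N = 1.251 and r_P = 1.003 (each k·C_M^n at C_M = 1.944).
Fraction of consumed M going to N: r_N/(r_N+r_P) = 0.5550.
C_N = 0.5550·C_{M0}·X = 0.5550×5.17×0.624 = 1.79 mol/dm³; Y_N = C_N/C_{M0} = 0.346.

0.346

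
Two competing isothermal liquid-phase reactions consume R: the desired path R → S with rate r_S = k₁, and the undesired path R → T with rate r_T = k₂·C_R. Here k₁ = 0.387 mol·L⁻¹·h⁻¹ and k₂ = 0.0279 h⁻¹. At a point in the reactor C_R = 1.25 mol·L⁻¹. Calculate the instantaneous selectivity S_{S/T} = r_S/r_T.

S_{S/T} = r_S/r_T = (k₁)/(k₂·C_R) = (k₁/k₂)·C_R⁻¹.
= (0.387) / (0.0279×1.250) = 0.3870/0.03488 = 11.1.

11.1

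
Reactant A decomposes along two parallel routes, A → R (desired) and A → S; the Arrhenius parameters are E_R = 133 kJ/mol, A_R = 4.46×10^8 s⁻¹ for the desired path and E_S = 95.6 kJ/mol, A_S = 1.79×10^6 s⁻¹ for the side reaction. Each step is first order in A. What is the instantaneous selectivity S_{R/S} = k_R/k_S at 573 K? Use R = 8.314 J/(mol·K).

Since both paths have the same order in A, the concentration cancels and S_{R/S} = k_R/k_S = (A_R/A_S)·exp[(E_S−E_R)/(RT)].
(E_S−E_R)/(RT) = (95.6−133)×10³/(8.314×573) = -37400/4764 = -7.851.
k_R/k_S = (4.46×10^8/1.79×10^6)·exp(-7.851) = 249.2 × 3.895×10^-4 = 0.0970.

0.0970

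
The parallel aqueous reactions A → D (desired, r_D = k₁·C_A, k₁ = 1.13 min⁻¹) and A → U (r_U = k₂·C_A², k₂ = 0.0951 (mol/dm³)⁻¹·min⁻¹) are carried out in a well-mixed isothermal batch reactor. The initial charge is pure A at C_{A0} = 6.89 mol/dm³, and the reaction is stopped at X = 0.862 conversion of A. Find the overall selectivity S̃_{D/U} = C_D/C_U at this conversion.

C_A = C_{A0}(1−X) = 0.9508 mol/dm³.
Along a PFR/batch, dC_D/dC_A = −r_D/(r_D+r_U) = −k₁/(k₁+k₂·C_A).
Integrating from C_{A0} to C_A: C_D = (1.13/0.0951)·ln[(1.13+0.0951·6.89)/(1.13+0.0951·0.951)] = 11.88·ln(1.785/1.220) = 4.519 mol/dm³.
C_U = (C_{A0}−C_A)−C_D = 1.420 mol/dm³; S̃_{D/U} = 4.519/1.420 = 3.18.

3.18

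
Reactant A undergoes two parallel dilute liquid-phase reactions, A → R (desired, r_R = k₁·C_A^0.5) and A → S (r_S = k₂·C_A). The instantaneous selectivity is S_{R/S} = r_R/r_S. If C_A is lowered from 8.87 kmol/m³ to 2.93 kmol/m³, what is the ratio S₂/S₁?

S_{R/S} = (k₁/k₂)·C_A^-0.5, so S₂/S₁ = (C_{A,2}/C_{A,1})^-0.5.
= (2.93/8.87)^(-0.5) = (0.3303)^(-0.5) = 1.74.
Selectivity toward R rises as C_A falls — low-concentration operation is favoured.

1.74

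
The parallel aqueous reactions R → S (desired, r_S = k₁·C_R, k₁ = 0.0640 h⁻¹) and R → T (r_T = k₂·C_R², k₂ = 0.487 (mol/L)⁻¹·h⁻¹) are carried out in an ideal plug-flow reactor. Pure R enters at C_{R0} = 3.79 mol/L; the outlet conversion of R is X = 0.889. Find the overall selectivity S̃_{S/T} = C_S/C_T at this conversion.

C_R = C_{R0}(1−X) = 0.4207 mol/L.
Along a PFR/batch, dC_S/dC_R = −r_S/(r_S+r_T) = −k₁/(k₁+k₂·C_R).
Integrating from C_{R0} to C_R: C_S = (0.0640/0.487)·ln[(0.0640+0.487·3.79)/(0.0640+0.487·0.421)] = 0.1314·ln(1.910/0.2689) = 0.2576 mol/L.
C_T = (C_{R0}−C_R)−C_S = 3.112 mol/L; S̃_{S/T} = 0.2576/3.112 = 0.0828.

0.0828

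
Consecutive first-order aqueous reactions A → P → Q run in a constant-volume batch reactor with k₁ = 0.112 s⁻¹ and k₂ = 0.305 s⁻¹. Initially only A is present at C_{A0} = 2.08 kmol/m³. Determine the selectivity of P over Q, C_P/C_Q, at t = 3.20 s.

Solving the coupled first-order balances gives C_P(t) = [k₁/(k₂−k₁)]·C_{A0}·(e^(−k₁t) − e^(−k₂t)).
e^(−k₁t) = e^(−0.112×3.20) = e^(−0.3584) = 0.6988; e^(−k₂t) = e^(−0.9760) = 0.3768.
C_P = 0.112×2.08/(0.305−0.112) × (0.6988−0.3768) = 1.207×0.3220 = 0.3886 kmol/m³.
C_A = C_{A0}e^(−k₁t) = 1.453 kmol/m³, so C_Q = C_{A0}−C_A−C_P = 0.2379 kmol/m³; C_P/C_Q = 1.63.

1.63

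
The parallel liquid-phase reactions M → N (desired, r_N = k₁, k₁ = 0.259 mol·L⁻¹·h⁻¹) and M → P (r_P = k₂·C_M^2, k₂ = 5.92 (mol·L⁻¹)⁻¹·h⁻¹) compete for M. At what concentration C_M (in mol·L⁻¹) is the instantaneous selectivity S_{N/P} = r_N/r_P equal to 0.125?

S_{N/P} = (k₁/k₂)·C_M^-2 ⇒ C_M = (S·k₂/k₁)^(-0.5).
= (0.125×5.92/0.259)^(-0.5) = (2.857)^(-0.5) = 0.592 mol·L⁻¹.

0.592 mol·L⁻¹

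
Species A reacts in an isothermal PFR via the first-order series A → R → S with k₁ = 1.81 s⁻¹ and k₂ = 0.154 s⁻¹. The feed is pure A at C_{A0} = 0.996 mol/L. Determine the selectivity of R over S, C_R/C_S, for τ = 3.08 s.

For first-order series with pure A initially, C_R(τ) = k₁C_{A0}/(k₂−k₁)·(e^(−k₁τ) − e^(−k₂τ)).
e^(−k₁τ) = e^(−1.81×3.08) = e^(−5.575) = 0.003792; e^(−k₂τ) = e^(−0.4743) = 0.6223.
C_R = 1.81×0.996/(0.154−1.81) × (0.003792−0.6223) = (-1.089)×(-0.6185) = 0.6733 mol/L.
C_A = C_{A0}e^(−k₁τ) = 0.003777 mol/L, so C_S = C_{A0}−C_A−C_R = 0.3189 mol/L; C_R/C_S = 2.11.

2.11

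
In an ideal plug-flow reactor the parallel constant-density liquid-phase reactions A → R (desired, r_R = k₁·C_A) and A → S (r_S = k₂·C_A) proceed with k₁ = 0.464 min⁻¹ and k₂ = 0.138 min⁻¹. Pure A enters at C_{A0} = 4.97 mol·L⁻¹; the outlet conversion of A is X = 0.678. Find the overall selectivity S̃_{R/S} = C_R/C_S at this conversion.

3.36

C_A = C_{A0}(1−X) = 1.600 mol·L⁻¹.
Both paths are first order in A, so the instantaneous fraction to R is constant: dC_R/d(−C_A) = k₁/(k₁+k₂) = 0.7708.
C_R = 0.7708·(C_{A0}−C_A) = 0.7708×3.370 = 2.60 mol·L⁻¹.
C_S = (C_{A0}−C_A)−C_R = 0.7724 mol·L⁻¹; S̃_{R/S} = 2.597/0.7724 = 3.36.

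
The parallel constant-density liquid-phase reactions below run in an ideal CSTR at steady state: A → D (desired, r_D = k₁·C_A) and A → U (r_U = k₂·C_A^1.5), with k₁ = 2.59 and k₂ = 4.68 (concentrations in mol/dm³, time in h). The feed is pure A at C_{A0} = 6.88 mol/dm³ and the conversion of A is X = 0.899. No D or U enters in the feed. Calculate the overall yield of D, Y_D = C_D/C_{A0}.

Exit C_A = C_{A0}(1−X) = 6.88×0.101 = 0.6949 mol/dm³.
Rates in a CSTR are evaluated at the outlet concentration: r_D = 2.59×0.6949 = 1.800, r_U = 4.68×0.6949^1.5 = 2.711.
Fraction of consumed A going to D: r_D/(r_D+r_U) = 0.3990.
C_D = 0.3990·C_{A0}·X = 0.3990×6.88×0.899 = 2.47 mol/dm³; Y_D = C_D/C_{A0} = 0.359.

0.359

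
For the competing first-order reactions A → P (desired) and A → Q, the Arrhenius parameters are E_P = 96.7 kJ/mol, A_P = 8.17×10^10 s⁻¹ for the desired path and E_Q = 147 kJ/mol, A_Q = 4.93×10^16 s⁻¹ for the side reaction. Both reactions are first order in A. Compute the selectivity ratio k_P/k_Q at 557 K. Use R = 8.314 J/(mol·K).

Since both paths have the same order in A, the concentration cancels and S_{P/Q} = k_P/k_Q = (A_P/A_Q)·exp[(E_Q−E_P)/(RT)].
(E_Q−E_P)/(RT) = (147−96.7)×10³/(8.314×557) = 50300/4631 = 10.86.
k_P/k_Q = (8.17×10^10/4.93×10^16)·exp(10.86) = 1.657×10^-6 × 52147 = 0.0864.
Since E_P < E_Q, lowering the temperature improves selectivity toward P.

0.0864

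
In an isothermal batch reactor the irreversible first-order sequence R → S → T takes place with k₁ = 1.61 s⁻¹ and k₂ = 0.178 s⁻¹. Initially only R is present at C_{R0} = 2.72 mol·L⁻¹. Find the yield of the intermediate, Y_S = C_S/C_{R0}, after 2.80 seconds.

The intermediate concentration in a first-order A→B→C sequence is C_S = k₁C_{R0}(e^(−k₁t) − e^(−k₂t))/(k₂−k₁).
e^(−k₁t) = e^(−1.61×2.80) = e^(−4.508) = 0.01102; e^(−k₂t) = e^(−0.4984) = 0.6075.
C_S = 1.61×2.72/(0.178−1.61) × (0.01102−0.6075) = (-3.058)×(-0.5965) = 1.824 mol·L⁻¹.
Y_S = C_S/C_{R0} = 1.824/2.72 = 0.671.

0.671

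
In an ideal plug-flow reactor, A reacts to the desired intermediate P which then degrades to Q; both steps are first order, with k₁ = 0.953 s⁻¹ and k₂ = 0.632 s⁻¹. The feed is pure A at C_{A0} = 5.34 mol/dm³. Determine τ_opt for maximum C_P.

For first-order series the maximum of C_P occurs at τ_opt = ln(k₂/k₁)/(k₂−k₁).
= ln(0.632/0.953)/(0.632−0.953) = ln(0.6632)/-0.3210 = -0.4107/-0.3210 = 1.28 s.

1.28 s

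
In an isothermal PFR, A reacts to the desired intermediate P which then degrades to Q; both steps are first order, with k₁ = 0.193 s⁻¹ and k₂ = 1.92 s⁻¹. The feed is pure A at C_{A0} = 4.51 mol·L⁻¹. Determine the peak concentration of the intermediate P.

0.351 mol·L⁻¹

For a first-order series the maximum intermediate yield is C_{P,max}/C_{A0} = (k₁/k₂)^[k₂/(k₂−k₁)].
= (0.193/1.92)^(1.92/(1.92−0.193)) = (0.1005)^(1.112) = 0.07776.
C_{P,max} = 0.07776×4.51 = 0.351 mol·L⁻¹.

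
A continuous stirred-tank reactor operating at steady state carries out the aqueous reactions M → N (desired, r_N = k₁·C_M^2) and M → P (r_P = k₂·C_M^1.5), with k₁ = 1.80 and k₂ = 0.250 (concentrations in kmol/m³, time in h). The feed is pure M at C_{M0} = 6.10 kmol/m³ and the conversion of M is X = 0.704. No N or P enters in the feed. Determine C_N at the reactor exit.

Exit C_M = C_{M0}(1−X) = 6.10×0.296 = 1.806 kmol/m³.
A CSTR operates uniformly at the exit composition, giving r_N = 5.868 and r_P = 0.6066 (each k·C_M^n at C_M = 1.806).
Fraction of consumed M going to N: r_N/(r_N+r_P) = 0.9063.
C_N = 0.9063·C_{M0}·X = 0.9063×6.10×0.704 = 3.89 kmol/m³.

3.89 kmol/m³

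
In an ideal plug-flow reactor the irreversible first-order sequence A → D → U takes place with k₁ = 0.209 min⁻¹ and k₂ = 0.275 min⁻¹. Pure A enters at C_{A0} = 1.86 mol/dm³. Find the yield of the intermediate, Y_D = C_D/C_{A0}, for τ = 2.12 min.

For first-order series with pure A initially, C_D(τ) = k₁C_{A0}/(k₂−k₁)·(e^(−k₁τ) − e^(−k₂τ)).
e^(−k₁τ) = e^(−0.209×2.12) = e^(−0.4431) = 0.6421; e^(−k₂τ) = e^(−0.5830) = 0.5582.
C_D = 0.209×1.86/(0.275−0.209) × (0.6421−0.5582) = 5.890×0.08383 = 0.4938 mol/dm³.
Y_D = C_D/C_{A0} = 0.4938/1.86 = 0.265.

0.265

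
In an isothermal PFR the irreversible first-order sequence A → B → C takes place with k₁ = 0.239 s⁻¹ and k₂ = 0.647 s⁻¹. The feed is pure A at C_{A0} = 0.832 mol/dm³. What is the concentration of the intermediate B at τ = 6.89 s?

The intermediate concentration in a first-order A→B→C sequence is C_B = k₁C_{A0}(e^(−k₁τ) − e^(−k₂τ))/(k₂−k₁).
e^(−k₁τ) = e^(−0.239×6.89) = e^(−1.647) = 0.1927; e^(−k₂τ) = e^(−4.458) = 0.01159.
C_B = 0.239×0.832/(0.647−0.239) × (0.1927−0.01159) = 0.4874×0.1811 = 0.08826 mol/dm³.

0.0883 mol/dm³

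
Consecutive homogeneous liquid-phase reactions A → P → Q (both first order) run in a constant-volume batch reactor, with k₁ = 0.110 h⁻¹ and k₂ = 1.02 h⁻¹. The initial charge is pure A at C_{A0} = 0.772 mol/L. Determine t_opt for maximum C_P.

2.45 h

For first-order series the maximum of C_P occurs at t_opt = ln(k₂/k₁)/(k₂−k₁).
= ln(1.02/0.110)/(1.02−0.110) = ln(9.273)/0.9100 = 2.227/0.9100 = 2.45 h.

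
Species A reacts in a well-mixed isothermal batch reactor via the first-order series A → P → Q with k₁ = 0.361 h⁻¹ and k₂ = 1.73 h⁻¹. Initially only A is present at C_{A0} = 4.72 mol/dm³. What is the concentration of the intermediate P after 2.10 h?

Solving the coupled first-order balances gives C_P(t) = [k₁/(k₂−k₁)]·C_{A0}·(e^(−k₁t) − e^(−k₂t)).
e^(−k₁t) = e^(−0.361×2.10) = e^(−0.7581) = 0.4686; e^(−k₂t) = e^(−3.633) = 0.02644.
C_P = 0.361×4.72/(1.73−0.361) × (0.4686−0.02644) = 1.245×0.4421 = 0.5503 mol/dm³.

0.550 mol/dm³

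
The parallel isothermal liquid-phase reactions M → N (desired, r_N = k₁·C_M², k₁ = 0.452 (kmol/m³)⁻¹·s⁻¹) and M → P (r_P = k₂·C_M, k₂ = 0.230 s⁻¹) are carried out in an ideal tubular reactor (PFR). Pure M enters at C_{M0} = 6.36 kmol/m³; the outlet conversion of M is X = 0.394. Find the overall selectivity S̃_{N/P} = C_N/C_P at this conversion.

9.85

C_M = C_{M0}(1−X) = 3.854 kmol/m³.
Along a PFR/batch, dC_P/dC_M = −r_P/(r_N+r_P) = −k₂/(k₂+k₁·C_M).
Integrating from C_{M0} to C_M: C_P = (0.230/0.452)·ln[(0.230+0.452·6.36)/(0.230+0.452·3.85)] = 0.5088·ln(3.105/1.972) = 0.2309 kmol/m³.
Then C_N = (C_{M0}−C_M) − C_P = 2.506 − 0.2309 = 2.275 kmol/m³.
S̃_{N/P} = C_N/C_P = 2.275/0.2309 = 9.85.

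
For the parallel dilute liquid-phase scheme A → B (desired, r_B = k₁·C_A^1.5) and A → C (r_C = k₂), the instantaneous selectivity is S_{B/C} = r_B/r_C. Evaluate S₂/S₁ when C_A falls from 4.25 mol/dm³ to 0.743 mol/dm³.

0.0731

S_{B/C} = (k₁/k₂)·C_A^1.5, so S₂/S₁ = (C_{A,2}/C_{A,1})^1.5.
= (0.743/4.25)^1.5 = (0.1748)^1.5 = 0.0731.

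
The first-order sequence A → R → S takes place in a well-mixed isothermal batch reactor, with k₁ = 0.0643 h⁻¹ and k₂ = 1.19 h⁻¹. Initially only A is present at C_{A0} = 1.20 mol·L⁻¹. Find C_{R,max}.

0.0549 mol·L⁻¹

Evaluating C_R at t_opt = ln(k₂/k₁)/(k₂−k₁) gives C_{R,max}/C_{A0} = (k₁/k₂)^[k₂/(k₂−k₁)].
= (0.0643/1.19)^(1.19/(1.19−0.0643)) = (0.05403)^(1.057) = 0.04574.
C_{R,max} = 0.04574×1.20 = 0.0549 mol·L⁻¹.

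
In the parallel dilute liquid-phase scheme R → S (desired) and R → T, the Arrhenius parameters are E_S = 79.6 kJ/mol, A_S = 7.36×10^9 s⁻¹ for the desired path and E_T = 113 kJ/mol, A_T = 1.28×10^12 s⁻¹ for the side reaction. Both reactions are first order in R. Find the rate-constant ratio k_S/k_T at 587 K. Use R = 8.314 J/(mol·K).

5.39

k_S/k_T = (A_S/A_T)·exp[−(E_S−E_T)/(RT)] = (A_S/A_T)·exp[(E_T−E_S)/(RT)].
(E_T−E_S)/(RT) = (113−79.6)×10³/(8.314×587) = 33400/4880 = 6.844.
k_S/k_T = (7.36×10^9/1.28×10^12)·exp(6.844) = 0.005750 × 938.1 = 5.39.
Since E_S < E_T, lowering the temperature improves selectivity toward S.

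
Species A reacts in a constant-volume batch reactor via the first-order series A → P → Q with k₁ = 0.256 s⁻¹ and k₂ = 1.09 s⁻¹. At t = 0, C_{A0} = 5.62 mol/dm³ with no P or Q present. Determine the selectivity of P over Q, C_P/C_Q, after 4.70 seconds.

For first-order series with pure A initially, C_P(t) = k₁C_{A0}/(k₂−k₁)·(e^(−k₁t) − e^(−k₂t)).
e^(−k₁t) = e^(−0.256×4.70) = e^(−1.203) = 0.3002; e^(−k₂t) = e^(−5.123) = 0.005958.
C_P = 0.256×5.62/(1.09−0.256) × (0.3002−0.005958) = 1.725×0.2943 = 0.5076 mol/dm³.
C_A = C_{A0}e^(−k₁t) = 1.687 mol/dm³, so C_Q = C_{A0}−C_A−C_P = 3.425 mol/dm³; C_P/C_Q = 0.148.

0.148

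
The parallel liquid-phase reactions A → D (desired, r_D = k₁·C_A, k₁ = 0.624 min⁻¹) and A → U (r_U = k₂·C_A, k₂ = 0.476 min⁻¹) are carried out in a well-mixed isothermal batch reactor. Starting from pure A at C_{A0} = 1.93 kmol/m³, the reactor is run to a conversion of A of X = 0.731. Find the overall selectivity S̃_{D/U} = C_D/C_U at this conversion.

1.31

C_A = C_{A0}(1−X) = 0.5192 kmol/m³.
Both paths are first order in A, so the instantaneous fraction to D is constant: dC_D/d(−C_A) = k₁/(k₁+k₂) = 0.5673.
C_D = 0.5673·(C_{A0}−C_A) = 0.5673×1.411 = 0.800 kmol/m³.
C_U = (C_{A0}−C_A)−C_D = 0.6105 kmol/m³; S̃_{D/U} = 0.8003/0.6105 = 1.31.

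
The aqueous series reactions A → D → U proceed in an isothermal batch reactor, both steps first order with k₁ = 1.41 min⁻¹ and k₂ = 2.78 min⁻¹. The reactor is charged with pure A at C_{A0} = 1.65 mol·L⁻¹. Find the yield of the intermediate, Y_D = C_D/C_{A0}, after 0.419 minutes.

The intermediate concentration in a first-order A→B→C sequence is C_D = k₁C_{A0}(e^(−k₁t) − e^(−k₂t))/(k₂−k₁).
e^(−k₁t) = e^(−1.41×0.419) = e^(−0.5908) = 0.5539; e^(−k₂t) = e^(−1.165) = 0.3120.
C_D = 1.41×1.65/(2.78−1.41) × (0.5539−0.3120) = 1.698×0.2419 = 0.4108 mol·L⁻¹.
Y_D = C_D/C_{A0} = 0.4108/1.65 = 0.249.

0.249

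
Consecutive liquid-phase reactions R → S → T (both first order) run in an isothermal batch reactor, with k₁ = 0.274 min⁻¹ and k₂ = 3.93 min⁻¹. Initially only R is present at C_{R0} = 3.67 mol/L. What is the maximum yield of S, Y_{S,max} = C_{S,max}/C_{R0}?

0.0571

For a first-order series the maximum intermediate yield is C_{S,max}/C_{R0} = (k₁/k₂)^[k₂/(k₂−k₁)].
= (0.274/3.93)^(3.93/(3.93−0.274)) = (0.06972)^(1.075) = 0.05710.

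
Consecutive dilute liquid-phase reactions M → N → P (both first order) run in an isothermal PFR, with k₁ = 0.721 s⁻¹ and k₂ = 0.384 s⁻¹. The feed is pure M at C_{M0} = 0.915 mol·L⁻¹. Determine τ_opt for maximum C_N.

Setting dC_N/dτ = 0 gives τ_opt = ln(k₂/k₁)/(k₂−k₁).
= ln(0.384/0.721)/(0.384−0.721) = ln(0.5326)/-0.3370 = -0.6300/-0.3370 = 1.87 s.

1.87 s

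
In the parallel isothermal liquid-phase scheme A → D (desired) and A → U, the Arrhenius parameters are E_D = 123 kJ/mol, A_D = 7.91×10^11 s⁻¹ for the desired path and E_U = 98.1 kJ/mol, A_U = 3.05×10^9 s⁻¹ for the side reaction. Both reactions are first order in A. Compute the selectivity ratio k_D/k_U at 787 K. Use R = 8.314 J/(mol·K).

With equal orders, S_{D/U} = k_D/k_U = (A_D/A_U)·exp[(E_U−E_D)/(RT)].
(E_U−E_D)/(RT) = (98.1−123)×10³/(8.314×787) = -24900/6543 = -3.806.
k_D/k_U = (7.91×10^11/3.05×10^9)·exp(-3.806) = 259.3 × 0.02225 = 5.77.

5.77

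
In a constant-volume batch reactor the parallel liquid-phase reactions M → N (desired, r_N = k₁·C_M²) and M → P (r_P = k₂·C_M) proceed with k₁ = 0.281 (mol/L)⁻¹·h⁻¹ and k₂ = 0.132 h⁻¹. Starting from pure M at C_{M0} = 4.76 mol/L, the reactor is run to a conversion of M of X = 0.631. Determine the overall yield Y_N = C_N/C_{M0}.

C_M = C_{M0}(1−X) = 1.756 mol/L.
Along a PFR/batch, dC_P/dC_M = −r_P/(r_N+r_P) = −k₂/(k₂+k₁·C_M).
Integrating from C_{M0} to C_M: C_P = (0.132/0.281)·ln[(0.132+0.281·4.76)/(0.132+0.281·1.76)] = 0.4698·ln(1.470/0.6256) = 0.4012 mol/L.
Then C_N = (C_{M0}−C_M) − C_P = 3.004 − 0.4012 = 2.602 mol/L.
Y_N = C_N/C_{M0} = 2.602/4.76 = 0.547.

0.547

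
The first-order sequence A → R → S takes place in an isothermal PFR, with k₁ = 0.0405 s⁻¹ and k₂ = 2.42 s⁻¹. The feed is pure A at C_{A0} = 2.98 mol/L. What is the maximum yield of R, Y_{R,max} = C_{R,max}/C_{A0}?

Evaluating C_R at τ_opt = ln(k₂/k₁)/(k₂−k₁) gives C_{R,max}/C_{A0} = (k₁/k₂)^[k₂/(k₂−k₁)].
= (0.0405/2.42)^(2.42/(2.42−0.0405)) = (0.01674)^(1.017) = 0.01561.

0.0156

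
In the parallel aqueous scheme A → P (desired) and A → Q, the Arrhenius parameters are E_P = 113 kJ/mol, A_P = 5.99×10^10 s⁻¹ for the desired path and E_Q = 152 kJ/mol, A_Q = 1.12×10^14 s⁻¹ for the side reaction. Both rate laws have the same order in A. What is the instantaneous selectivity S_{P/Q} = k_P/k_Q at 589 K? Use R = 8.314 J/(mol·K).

With equal orders, S_{P/Q} = k_P/k_Q = (A_P/A_Q)·exp[(E_Q−E_P)/(RT)].
(E_Q−E_P)/(RT) = (152−113)×10³/(8.314×589) = 39000/4897 = 7.964.
k_P/k_Q = (5.99×10^10/1.12×10^14)·exp(7.964) = 5.348×10^-4 × 2876 = 1.54.
Since E_P < E_Q, lowering the temperature improves selectivity toward P.

1.54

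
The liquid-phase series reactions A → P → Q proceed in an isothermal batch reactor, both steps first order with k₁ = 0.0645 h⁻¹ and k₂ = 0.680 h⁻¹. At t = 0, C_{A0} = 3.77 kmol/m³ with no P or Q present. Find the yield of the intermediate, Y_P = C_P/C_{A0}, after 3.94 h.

The intermediate concentration in a first-order A→B→C sequence is C_P = k₁C_{A0}(e^(−k₁t) − e^(−k₂t))/(k₂−k₁).
e^(−k₁t) = e^(−0.0645×3.94) = e^(−0.2541) = 0.7756; e^(−k₂t) = e^(−2.679) = 0.06862.
C_P = 0.0645×3.77/(0.680−0.0645) × (0.7756−0.06862) = 0.3951×0.7070 = 0.2793 kmol/m³.
Y_P = C_P/C_{A0} = 0.2793/3.77 = 0.0741.

0.0741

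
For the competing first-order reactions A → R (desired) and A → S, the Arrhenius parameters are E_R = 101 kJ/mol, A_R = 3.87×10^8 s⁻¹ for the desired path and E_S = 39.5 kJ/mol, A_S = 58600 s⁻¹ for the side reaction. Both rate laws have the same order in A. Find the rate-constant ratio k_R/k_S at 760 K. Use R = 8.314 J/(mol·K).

Since both paths have the same order in A, the concentration cancels and S_{R/S} = k_R/k_S = (A_R/A_S)·exp[(E_S−E_R)/(RT)].
(E_S−E_R)/(RT) = (39.5−101)×10³/(8.314×760) = -61500/6319 = -9.733.
k_R/k_S = (3.87×10^8/58600)·exp(-9.733) = 6604 × 5.929×10^-5 = 0.392.

0.392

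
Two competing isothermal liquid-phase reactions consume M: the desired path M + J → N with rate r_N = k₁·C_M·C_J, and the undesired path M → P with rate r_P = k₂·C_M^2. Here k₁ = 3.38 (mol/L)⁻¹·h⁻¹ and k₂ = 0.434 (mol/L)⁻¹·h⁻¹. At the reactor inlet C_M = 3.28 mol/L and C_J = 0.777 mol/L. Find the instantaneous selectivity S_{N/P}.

1.84

S_{N/P} = r_N/r_P = (k₁·C_M·C_J)/(k₂·C_M^2) = (k₁/k₂)·C_M⁻¹·C_J.
= (3.38×3.280×0.7770) / (0.434×3.280^2) = 8.614/4.669 = 1.84.
The undesired path is higher order in M, so low C_M (CSTR or dilute feed) favours N.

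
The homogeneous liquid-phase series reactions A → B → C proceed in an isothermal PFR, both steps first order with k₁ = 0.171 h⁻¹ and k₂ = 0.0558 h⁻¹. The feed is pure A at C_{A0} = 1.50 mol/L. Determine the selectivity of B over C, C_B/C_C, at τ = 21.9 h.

0.701

For first-order series with pure A initially, C_B(τ) = k₁C_{A0}/(k₂−k₁)·(e^(−k₁τ) − e^(−k₂τ)).
e^(−k₁τ) = e^(−0.171×21.9) = e^(−3.745) = 0.02364; e^(−k₂τ) = e^(−1.222) = 0.2946.
C_B = 0.171×1.50/(0.0558−0.171) × (0.02364−0.2946) = (-2.227)×(-0.2710) = 0.6034 mol/L.
C_A = C_{A0}e^(−k₁τ) = 0.03546 mol/L, so C_C = C_{A0}−C_A−C_B = 0.8612 mol/L; C_B/C_C = 0.701.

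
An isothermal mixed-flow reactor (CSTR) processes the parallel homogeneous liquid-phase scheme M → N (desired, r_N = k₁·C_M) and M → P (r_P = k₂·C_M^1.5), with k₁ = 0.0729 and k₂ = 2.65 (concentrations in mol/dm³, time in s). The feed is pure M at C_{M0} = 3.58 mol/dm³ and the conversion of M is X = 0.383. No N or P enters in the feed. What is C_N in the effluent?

Exit C_M = C_{M0}(1−X) = 3.58×0.617 = 2.209 mol/dm³.
In a CSTR the entire volume is at exit conditions, so r_N = 0.0729×2.209 = 0.1610 and r_P = 2.65×2.209^1.5 = 8.700.
Fraction of consumed M going to N: r_N/(r_N+r_P) = 0.01817.
C_N = 0.01817·C_{M0}·X = 0.01817×3.58×0.383 = 0.0249 mol/dm³.

0.0249 mol/dm³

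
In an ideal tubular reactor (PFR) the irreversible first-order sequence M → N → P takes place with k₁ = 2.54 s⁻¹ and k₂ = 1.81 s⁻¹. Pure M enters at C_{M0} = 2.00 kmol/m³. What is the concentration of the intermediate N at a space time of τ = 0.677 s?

0.797 kmol/m³

Solving the coupled first-order balances gives C_N(τ) = [k₁/(k₂−k₁)]·C_{M0}·(e^(−k₁τ) − e^(−k₂τ)).
e^(−k₁τ) = e^(−2.54×0.677) = e^(−1.720) = 0.1791; e^(−k₂τ) = e^(−1.225) = 0.2936.
C_N = 2.54×2.00/(1.81−2.54) × (0.1791−0.2936) = (-6.959)×(-0.1145) = 0.7968 kmol/m³.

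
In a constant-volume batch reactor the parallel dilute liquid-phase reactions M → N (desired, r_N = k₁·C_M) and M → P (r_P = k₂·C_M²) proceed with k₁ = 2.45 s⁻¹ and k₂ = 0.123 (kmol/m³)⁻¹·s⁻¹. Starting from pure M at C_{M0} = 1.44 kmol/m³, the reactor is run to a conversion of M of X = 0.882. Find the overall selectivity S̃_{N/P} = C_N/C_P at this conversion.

C_M = C_{M0}(1−X) = 0.1699 kmol/m³.
Along a PFR/batch, dC_N/dC_M = −r_N/(r_N+r_P) = −k₁/(k₁+k₂·C_M).
Integrating from C_{M0} to C_M: C_N = (2.45/0.123)·ln[(2.45+0.123·1.44)/(2.45+0.123·0.170)] = 19.92·ln(2.627/2.471) = 1.221 kmol/m³.
C_P = (C_{M0}−C_M)−C_N = 0.04895 kmol/m³; S̃_{N/P} = 1.221/0.04895 = 24.9.

24.9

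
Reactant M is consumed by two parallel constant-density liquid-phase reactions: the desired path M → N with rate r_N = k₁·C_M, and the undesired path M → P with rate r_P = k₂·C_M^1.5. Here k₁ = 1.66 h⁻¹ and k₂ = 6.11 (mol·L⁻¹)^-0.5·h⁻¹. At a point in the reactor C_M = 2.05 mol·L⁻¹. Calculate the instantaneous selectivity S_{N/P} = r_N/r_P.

0.190

S_{N/P} = r_N/r_P = (k₁·C_M)/(k₂·C_M^1.5) = (k₁/k₂)·C_M^-0.5.
= (1.66×2.050) / (6.11×2.050^1.5) = 3.403/17.93 = 0.190.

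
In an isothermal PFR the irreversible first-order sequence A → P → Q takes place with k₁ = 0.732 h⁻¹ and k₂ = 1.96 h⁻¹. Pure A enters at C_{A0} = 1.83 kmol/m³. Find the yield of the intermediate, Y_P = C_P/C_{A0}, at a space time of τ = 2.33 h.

0.102

The intermediate concentration in a first-order A→B→C sequence is C_P = k₁C_{A0}(e^(−k₁τ) − e^(−k₂τ))/(k₂−k₁).
e^(−k₁τ) = e^(−0.732×2.33) = e^(−1.706) = 0.1817; e^(−k₂τ) = e^(−4.567) = 0.01039.
C_P = 0.732×1.83/(1.96−0.732) × (0.1817−0.01039) = 1.091×0.1713 = 0.1868 kmol/m³.
Y_P = C_P/C_{A0} = 0.1868/1.83 = 0.102.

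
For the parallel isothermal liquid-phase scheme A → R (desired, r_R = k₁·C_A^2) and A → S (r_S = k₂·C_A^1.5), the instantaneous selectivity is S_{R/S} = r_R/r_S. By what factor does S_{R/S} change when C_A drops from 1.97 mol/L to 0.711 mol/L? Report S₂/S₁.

S_{R/S} = (k₁/k₂)·C_A^0.5, so S₂/S₁ = (C_{A,2}/C_{A,1})^0.5.
= (0.711/1.97)^0.5 = (0.3609)^0.5 = 0.601.
Selectivity toward R falls as C_A falls — high-concentration operation is favoured.

0.601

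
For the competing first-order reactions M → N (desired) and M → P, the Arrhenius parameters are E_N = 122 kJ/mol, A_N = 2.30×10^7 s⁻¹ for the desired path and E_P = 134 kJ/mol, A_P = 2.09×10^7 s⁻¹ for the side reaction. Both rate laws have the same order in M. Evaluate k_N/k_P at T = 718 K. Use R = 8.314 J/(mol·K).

k_N/k_P = (A_N/A_P)·exp[−(E_N−E_P)/(RT)] = (A_N/A_P)·exp[(E_P−E_N)/(RT)].
(E_P−E_N)/(RT) = (134−122)×10³/(8.314×718) = 12000/5969 = 2.010.
k_N/k_P = (2.30×10^7/2.09×10^7)·exp(2.010) = 1.100 × 7.465 = 8.22.

8.22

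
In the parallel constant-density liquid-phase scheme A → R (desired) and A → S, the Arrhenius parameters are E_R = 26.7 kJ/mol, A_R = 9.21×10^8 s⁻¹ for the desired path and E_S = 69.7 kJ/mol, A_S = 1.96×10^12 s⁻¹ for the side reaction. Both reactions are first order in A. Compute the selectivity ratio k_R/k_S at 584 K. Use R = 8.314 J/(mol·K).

k_R/k_S = (A_R/A_S)·exp[−(E_R−E_S)/(RT)] = (A_R/A_S)·exp[(E_S−E_R)/(RT)].
(E_S−E_R)/(RT) = (69.7−26.7)×10³/(8.314×584) = 43000/4855 = 8.856.
k_R/k_S = (9.21×10^8/1.96×10^12)·exp(8.856) = 4.699×10^-4 × 7018 = 3.30.

3.30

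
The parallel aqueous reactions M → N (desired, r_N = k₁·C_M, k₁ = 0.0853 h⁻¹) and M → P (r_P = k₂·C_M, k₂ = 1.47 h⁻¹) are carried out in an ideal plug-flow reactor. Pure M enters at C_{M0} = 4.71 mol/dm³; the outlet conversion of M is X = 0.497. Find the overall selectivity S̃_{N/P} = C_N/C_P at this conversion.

0.0580

C_M = C_{M0}(1−X) = 2.369 mol/dm³.
Both paths are first order in M, so the instantaneous fraction to N is constant: dC_N/d(−C_M) = k₁/(k₁+k₂) = 0.05484.
C_N = 0.05484·(C_{M0}−C_M) = 0.05484×2.341 = 0.128 mol/dm³.
C_P = (C_{M0}−C_M)−C_N = 2.212 mol/dm³; S̃_{N/P} = 0.1284/2.212 = 0.0580.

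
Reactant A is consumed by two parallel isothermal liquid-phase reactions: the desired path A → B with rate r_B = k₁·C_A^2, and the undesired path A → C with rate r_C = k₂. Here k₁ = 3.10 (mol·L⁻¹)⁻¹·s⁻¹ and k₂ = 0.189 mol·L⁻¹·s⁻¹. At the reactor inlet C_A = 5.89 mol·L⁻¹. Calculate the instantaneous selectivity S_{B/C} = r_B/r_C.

S_{B/C} = r_B/r_C = (k₁·C_A^2)/(k₂) = (k₁/k₂)·C_A^2.
= (3.10×5.890^2) / (0.189) = 107.5/0.1890 = 569.
Since the desired path is higher order in A, keeping C_A high (PFR or concentrated feed) favours B.

569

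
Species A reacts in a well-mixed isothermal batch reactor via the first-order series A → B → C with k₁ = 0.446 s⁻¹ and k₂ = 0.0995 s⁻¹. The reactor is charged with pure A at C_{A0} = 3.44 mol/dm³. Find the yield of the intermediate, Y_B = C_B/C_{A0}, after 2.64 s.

For first-order series with pure A initially, C_B(t) = k₁C_{A0}/(k₂−k₁)·(e^(−k₁t) − e^(−k₂t)).
e^(−k₁t) = e^(−0.446×2.64) = e^(−1.177) = 0.3081; e^(−k₂t) = e^(−0.2627) = 0.7690.
C_B = 0.446×3.44/(0.0995−0.446) × (0.3081−0.7690) = (-4.428)×(-0.4609) = 2.041 mol/dm³.
Y_B = C_B/C_{A0} = 2.041/3.44 = 0.593.

0.593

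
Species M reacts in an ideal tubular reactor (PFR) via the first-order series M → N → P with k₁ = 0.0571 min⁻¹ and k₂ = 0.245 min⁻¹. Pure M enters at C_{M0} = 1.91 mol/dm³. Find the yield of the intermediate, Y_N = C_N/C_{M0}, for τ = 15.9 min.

The intermediate concentration in a first-order A→B→C sequence is C_N = k₁C_{M0}(e^(−k₁τ) − e^(−k₂τ))/(k₂−k₁).
e^(−k₁τ) = e^(−0.0571×15.9) = e^(−0.9079) = 0.4034; e^(−k₂τ) = e^(−3.896) = 0.02033.
C_N = 0.0571×1.91/(0.245−0.0571) × (0.4034−0.02033) = 0.5804×0.3830 = 0.2223 mol/dm³.
Y_N = C_N/C_{M0} = 0.2223/1.91 = 0.116.

0.116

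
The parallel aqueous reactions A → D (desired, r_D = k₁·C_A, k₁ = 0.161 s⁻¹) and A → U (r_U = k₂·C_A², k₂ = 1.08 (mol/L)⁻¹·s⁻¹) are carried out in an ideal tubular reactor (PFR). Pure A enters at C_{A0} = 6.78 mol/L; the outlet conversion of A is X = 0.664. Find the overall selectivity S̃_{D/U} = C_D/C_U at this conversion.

0.0360

C_A = C_{A0}(1−X) = 2.278 mol/L.
Along a PFR/batch, dC_D/dC_A = −r_D/(r_D+r_U) = −k₁/(k₁+k₂·C_A).
Integrating from C_{A0} to C_A: C_D = (0.161/1.08)·ln[(0.161+1.08·6.78)/(0.161+1.08·2.28)] = 0.1491·ln(7.483/2.621) = 0.1564 mol/L.
C_U = (C_{A0}−C_A)−C_D = 4.346 mol/L; S̃_{D/U} = 0.1564/4.346 = 0.0360.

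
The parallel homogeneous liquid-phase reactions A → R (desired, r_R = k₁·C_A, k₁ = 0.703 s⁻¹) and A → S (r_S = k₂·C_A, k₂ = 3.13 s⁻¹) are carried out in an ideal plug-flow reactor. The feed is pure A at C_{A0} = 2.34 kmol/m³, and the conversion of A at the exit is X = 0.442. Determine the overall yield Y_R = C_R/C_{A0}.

0.0811

C_A = C_{A0}(1−X) = 1.306 kmol/m³.
Both paths are first order in A, so the instantaneous fraction to R is constant: dC_R/d(−C_A) = k₁/(k₁+k₂) = 0.1834.
C_R = 0.1834·(C_{A0}−C_A) = 0.1834×1.034 = 0.190 kmol/m³.
Y_R = C_R/C_{A0} = 0.1897/2.34 = 0.0811.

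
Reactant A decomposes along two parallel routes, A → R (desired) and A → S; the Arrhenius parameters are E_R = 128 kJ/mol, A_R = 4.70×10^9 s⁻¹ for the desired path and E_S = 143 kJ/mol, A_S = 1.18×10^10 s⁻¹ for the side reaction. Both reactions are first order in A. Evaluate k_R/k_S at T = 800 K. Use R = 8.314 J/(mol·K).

k_R/k_S = (A_R/A_S)·exp[−(E_R−E_S)/(RT)] = (A_R/A_S)·exp[(E_S−E_R)/(RT)].
(E_S−E_R)/(RT) = (143−128)×10³/(8.314×800) = 15000/6651 = 2.255.
k_R/k_S = (4.70×10^9/1.18×10^10)·exp(2.255) = 0.3983 × 9.538 = 3.80.

3.80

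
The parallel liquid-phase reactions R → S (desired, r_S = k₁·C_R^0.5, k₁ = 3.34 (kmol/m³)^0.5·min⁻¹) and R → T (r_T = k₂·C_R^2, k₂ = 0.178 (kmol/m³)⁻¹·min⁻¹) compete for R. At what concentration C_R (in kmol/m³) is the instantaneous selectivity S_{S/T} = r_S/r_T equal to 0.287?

16.2 kmol/m³

S_{S/T} = (k₁/k₂)·C_R^-1.5 ⇒ C_R = (S·k₂/k₁)^(1/(-1.5)).
= (0.287×0.178/3.34)^(-0.6667) = (0.01530)^(-0.6667) = 16.2 kmol/m³.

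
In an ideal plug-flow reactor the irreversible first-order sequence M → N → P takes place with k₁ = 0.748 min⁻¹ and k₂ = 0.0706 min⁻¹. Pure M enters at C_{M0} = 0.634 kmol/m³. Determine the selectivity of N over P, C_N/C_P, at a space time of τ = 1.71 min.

The intermediate concentration in a first-order A→B→C sequence is C_N = k₁C_{M0}(e^(−k₁τ) − e^(−k₂τ))/(k₂−k₁).
e^(−k₁τ) = e^(−0.748×1.71) = e^(−1.279) = 0.2783; e^(−k₂τ) = e^(−0.1207) = 0.8863.
C_N = 0.748×0.634/(0.0706−0.748) × (0.2783−0.8863) = (-0.7001)×(-0.6080) = 0.4256 kmol/m³.
C_M = C_{M0}e^(−k₁τ) = 0.1764 kmol/m³, so C_P = C_{M0}−C_M−C_N = 0.03193 kmol/m³; C_N/C_P = 13.3.

13.3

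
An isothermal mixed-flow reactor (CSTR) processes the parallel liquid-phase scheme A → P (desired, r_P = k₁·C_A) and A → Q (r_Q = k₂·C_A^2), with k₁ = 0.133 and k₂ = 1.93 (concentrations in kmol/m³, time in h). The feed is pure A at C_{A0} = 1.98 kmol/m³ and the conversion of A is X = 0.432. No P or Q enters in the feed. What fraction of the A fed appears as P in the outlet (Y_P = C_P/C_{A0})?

Exit C_A = C_{A0}(1−X) = 1.98×0.568 = 1.125 kmol/m³.
Rates in a CSTR are evaluated at the outlet concentration: r_P = 0.133×1.125 = 0.1496, r_Q = 1.93×1.125^2 = 2.441.
Fraction of consumed A going to P: r_P/(r_P+r_Q) = 0.05774.
C_P = 0.05774·C_{A0}·X = 0.05774×1.98×0.432 = 0.0494 kmol/m³; Y_P = C_P/C_{A0} = 0.0249.

0.0249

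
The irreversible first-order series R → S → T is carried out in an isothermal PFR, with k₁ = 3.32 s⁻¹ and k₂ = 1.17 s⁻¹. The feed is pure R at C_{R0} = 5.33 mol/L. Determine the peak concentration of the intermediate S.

At the optimum, C_{S,max}/C_{R0} = (k₁/k₂)^[k₂/(k₂−k₁)].
= (3.32/1.17)^(1.17/(1.17−3.32)) = (2.838)^(-0.5442) = 0.5669.
C_{S,max} = 0.5669×5.33 = 3.02 mol/L.

3.02 mol/L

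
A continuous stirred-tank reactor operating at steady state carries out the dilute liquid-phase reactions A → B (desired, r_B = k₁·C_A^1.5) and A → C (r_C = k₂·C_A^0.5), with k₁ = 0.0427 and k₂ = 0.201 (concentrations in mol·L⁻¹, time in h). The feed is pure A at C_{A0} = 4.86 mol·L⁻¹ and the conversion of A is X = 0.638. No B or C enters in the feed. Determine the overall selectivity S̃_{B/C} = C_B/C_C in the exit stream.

0.374

Exit C_A = C_{A0}(1−X) = 4.86×0.362 = 1.759 mol·L⁻¹.
Rates in a CSTR are evaluated at the outlet concentration: r_B = 0.0427×1.759^1.5 = 0.09964, r_C = 0.201×1.759^0.5 = 0.2666.
Overall selectivity = C_B/C_C = r_Bτ/(r_Cτ) = r_B/r_C = 0.374.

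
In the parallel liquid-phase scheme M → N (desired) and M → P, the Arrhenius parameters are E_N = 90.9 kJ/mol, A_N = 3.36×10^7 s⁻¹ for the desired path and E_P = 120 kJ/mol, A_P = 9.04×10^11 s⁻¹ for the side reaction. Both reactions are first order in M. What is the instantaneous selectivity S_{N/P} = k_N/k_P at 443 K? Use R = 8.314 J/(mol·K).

Since both paths have the same order in M, the concentration cancels and S_{N/P} = k_N/k_P = (A_N/A_P)·exp[(E_P−E_N)/(RT)].
(E_P−E_N)/(RT) = (120−90.9)×10³/(8.314×443) = 29100/3683 = 7.901.
k_N/k_P = (3.36×10^7/9.04×10^11)·exp(7.901) = 3.717×10^-5 × 2700 = 0.100.
Since E_N < E_P, lowering the temperature improves selectivity toward N.

0.100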